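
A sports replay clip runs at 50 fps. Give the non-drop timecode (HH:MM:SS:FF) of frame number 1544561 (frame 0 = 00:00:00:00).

08:34:51:11

1544561 ÷ 50 = 30891 full seconds, remainder 11 frames.
30891 s = 8 h 34 min 51 s.
Timecode: 08:34:51:11.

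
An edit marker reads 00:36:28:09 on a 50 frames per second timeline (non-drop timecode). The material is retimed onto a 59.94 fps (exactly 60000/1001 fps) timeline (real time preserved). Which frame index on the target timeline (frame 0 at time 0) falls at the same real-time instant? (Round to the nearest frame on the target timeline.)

Source frame index: (0×3600 + 36×60 + 28) × 50 + 9 = 109409.
Real time: 109409 / (50) = 109409/50 s.
Target frame: (109409/50) × (60000/1001) = 131290800/1001 ≈ 131159.640 → 131160.

frame 131160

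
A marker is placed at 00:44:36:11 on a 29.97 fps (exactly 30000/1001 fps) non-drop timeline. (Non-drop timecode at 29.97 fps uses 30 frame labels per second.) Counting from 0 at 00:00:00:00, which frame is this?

Total seconds to the label: (0 × 3600 + 44 × 60 + 36) = 2676.
Frame index = 2676 × 30 + 11 = 80291.

80291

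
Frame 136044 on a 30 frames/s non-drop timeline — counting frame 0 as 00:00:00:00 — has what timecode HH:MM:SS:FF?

136044 ÷ 30 = 4534 full seconds, remainder 24 frames.
4534 s = 1 h 15 min 34 s.
Timecode: 01:15:34:24.

01:15:34:24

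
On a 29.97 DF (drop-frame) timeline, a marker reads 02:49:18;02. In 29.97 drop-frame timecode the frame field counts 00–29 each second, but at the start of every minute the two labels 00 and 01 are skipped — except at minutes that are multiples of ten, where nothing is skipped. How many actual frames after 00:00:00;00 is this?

304436

As if non-drop at 30 labels/s: (2 × 3600 + 49 × 60 + 18) × 30 + 2 = 304742.
Minute boundaries passed: 169; those not divisible by 10: 169 − 16 = 153; dropped labels = 2 × 153 = 306.
Actual frame index = 304742 − 306 = 304436.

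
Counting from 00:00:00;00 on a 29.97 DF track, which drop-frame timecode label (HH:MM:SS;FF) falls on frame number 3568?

Each 10-minute DF block holds 10 × 60 × 30 − 9 × 2 = 17982 frames. 3568 ÷ 17982 → 0 full blocks, remainder 3568.
Within the partial block the first minute is 1800 frames and each further minute 1798, so 1 further minute boundary passed. Total skipped labels = 18 × 0 + 2 × 1 = 2.
Non-drop label index = 3568 + 2 = 3570; at 30 labels/s that is 00:01:59:00, i.e. DF 00:01:59;00.

00:01:59;00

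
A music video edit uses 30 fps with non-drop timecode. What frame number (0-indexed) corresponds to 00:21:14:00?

Total seconds to the label: (0 × 3600 + 21 × 60 + 14) = 1274.
Frame index = 1274 × 30 + 0 = 38220.

38220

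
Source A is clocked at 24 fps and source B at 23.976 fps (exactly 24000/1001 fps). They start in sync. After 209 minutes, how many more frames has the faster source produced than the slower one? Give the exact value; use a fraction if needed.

209 min = 12540 s.
A emits 24 × 12540 = 300960 frames; B emits 24000/1001 × 12540 = 27360000/91.
Difference = 27360/91 frames (≈ 300.6593); B is behind A.

27360/91 frames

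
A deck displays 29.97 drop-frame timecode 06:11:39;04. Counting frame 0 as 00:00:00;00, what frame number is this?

668306

As if non-drop at 30 labels/s: (6 × 3600 + 11 × 60 + 39) × 30 + 4 = 668974.
Minute boundaries passed: 371; those not divisible by 10: 371 − 37 = 334; dropped labels = 2 × 334 = 668.
Actual frame index = 668974 − 668 = 668306.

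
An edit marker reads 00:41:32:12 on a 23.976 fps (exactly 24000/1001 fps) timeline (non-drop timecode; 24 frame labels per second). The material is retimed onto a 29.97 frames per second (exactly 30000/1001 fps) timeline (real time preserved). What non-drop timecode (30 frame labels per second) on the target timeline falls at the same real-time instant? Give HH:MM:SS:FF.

00:41:32:15

Source frame index: (0×3600 + 41×60 + 32) × 24 + 12 = 59820.
Real time: 59820 / (24000/1001) = 997997/400 s.
Target frame: (997997/400) × (30000/1001) = 74775.
At 30 labels/s: frame 74775 → 00:41:32:15.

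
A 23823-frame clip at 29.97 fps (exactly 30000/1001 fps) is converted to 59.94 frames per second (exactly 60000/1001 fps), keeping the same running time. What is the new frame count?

Target frames = source frames × (target rate / source rate) = 23823 × (60000/1001)/(30000/1001) = 23823 × 2 = 47646.

47646 frames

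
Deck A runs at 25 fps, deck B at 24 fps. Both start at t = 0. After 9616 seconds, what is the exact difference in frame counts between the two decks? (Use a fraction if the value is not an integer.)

9616 frames

A emits 25 × 9616 = 240400 frames; B emits 24 × 9616 = 230784.
Difference = 9616 frames; B is behind A.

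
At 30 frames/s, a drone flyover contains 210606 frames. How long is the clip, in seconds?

Running time = 210606 / (30) = 7020.2 s.

7020.2 seconds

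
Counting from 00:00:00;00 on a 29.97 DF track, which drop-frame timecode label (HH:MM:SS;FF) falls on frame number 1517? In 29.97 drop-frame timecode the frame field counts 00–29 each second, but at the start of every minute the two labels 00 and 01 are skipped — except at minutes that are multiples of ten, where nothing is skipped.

00:00:50;17

Each 10-minute DF block holds 10 × 60 × 30 − 9 × 2 = 17982 frames. 1517 ÷ 17982 → 0 full blocks, remainder 1517.
Within the partial block the first minute is 1800 frames and each further minute 1798, so 0 further minute boundaries passed. Total skipped labels = 18 × 0 + 2 × 0 = 0.
Non-drop label index = 1517 + 0 = 1517; at 30 labels/s that is 00:00:50:17, i.e. DF 00:00:50;17.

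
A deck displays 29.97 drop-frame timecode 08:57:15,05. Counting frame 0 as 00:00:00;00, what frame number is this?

966087

As if non-drop at 30 labels/s: (8 × 3600 + 57 × 60 + 15) × 30 + 5 = 967055.
Minute boundaries passed: 537; those not divisible by 10: 537 − 53 = 484; dropped labels = 2 × 484 = 968.
Actual frame index = 967055 − 968 = 966087.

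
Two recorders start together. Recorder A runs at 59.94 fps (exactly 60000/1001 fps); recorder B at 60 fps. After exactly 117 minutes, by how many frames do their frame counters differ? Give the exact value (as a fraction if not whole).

117 min = 7020 s.
A emits 60000/1001 × 7020 = 32400000/77 frames; B emits 60 × 7020 = 421200.
Difference = 32400/77 frames (≈ 420.7792); B is ahead of A.

32400/77 frames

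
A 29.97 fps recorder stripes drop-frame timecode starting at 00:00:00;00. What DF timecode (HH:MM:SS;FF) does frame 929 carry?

Ten DF minutes hold 17982 frames, so frame 929 lies in block 0 (frames 0–17981) with 929 frames into that block.
The block's first minute is 1800 frames and the rest 1798 each; 929 frames reaches minute 0, so 0 × 18 + 0 × 2 = 0 labels have been skipped so far.
Adding those back, label number 929 + 0 = 929 at 30 labels/s is 30 s + 29 f = 0 h 0 min 30 s frame 29, i.e. 00:00:30;29.

00:00:30;29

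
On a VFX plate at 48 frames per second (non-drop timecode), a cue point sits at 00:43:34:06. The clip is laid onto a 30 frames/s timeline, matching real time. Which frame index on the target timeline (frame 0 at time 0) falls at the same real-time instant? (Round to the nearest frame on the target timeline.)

frame 78424

Source frame index: (0×3600 + 43×60 + 34) × 48 + 6 = 125478.
Real time: 125478 / (48) = 20913/8 s.
Target frame: (20913/8) × (30) = 313695/4 ≈ 78423.750 → 78424.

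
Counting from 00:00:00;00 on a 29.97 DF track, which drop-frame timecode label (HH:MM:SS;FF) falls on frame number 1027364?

09:31:19;22

Ten DF minutes hold 17982 frames, so frame 1027364 lies in block 57 (frames 1024974–1042955) with 2390 frames into that block.
The block's first minute is 1800 frames and the rest 1798 each; 2390 frames reaches minute 1, so 57 × 18 + 1 × 2 = 1028 labels have been skipped so far.
Adding those back, label number 1027364 + 1028 = 1028392 at 30 labels/s is 34279 s + 22 f = 9 h 31 min 19 s frame 22, i.e. 09:31:19;22.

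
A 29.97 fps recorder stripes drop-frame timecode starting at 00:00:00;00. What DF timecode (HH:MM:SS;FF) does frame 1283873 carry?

Each 10-minute DF block holds 10 × 60 × 30 − 9 × 2 = 17982 frames. 1283873 ÷ 17982 → 71 full blocks, remainder 7151.
Within the partial block the first minute is 1800 frames and each further minute 1798, so 3 further minute boundaries passed. Total skipped labels = 18 × 71 + 2 × 3 = 1284.
Non-drop label index = 1283873 + 1284 = 1285157; at 30 labels/s that is 11:53:58:17, i.e. DF 11:53:58;17.

11:53:58;17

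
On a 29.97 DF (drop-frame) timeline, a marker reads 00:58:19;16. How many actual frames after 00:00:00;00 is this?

104880

As if non-drop at 30 labels/s: (0 × 3600 + 58 × 60 + 19) × 30 + 16 = 104986.
Minute boundaries passed: 58; those not divisible by 10: 58 − 5 = 53; dropped labels = 2 × 53 = 106.
Actual frame index = 104986 − 106 = 104880.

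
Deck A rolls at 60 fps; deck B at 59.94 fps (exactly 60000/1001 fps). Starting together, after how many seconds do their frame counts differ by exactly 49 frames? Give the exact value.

The gap grows by |60000/1001 − 60| = 60/1001 frames per second.
Time for a 49-frame gap: 49 ÷ (60/1001) = 49049/60 s.

49049/60 seconds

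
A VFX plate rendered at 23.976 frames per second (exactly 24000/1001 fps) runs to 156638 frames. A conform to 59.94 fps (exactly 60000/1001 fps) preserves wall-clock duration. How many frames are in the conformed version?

Target frames = source frames × (target rate / source rate) = 156638 × (60000/1001)/(24000/1001) = 156638 × 5/2 = 391595.

391595 frames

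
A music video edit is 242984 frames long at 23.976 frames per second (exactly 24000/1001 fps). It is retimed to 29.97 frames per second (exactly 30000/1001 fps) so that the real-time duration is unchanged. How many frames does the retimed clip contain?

303730 frames

Target frames = source frames × (target rate / source rate) = 242984 × (30000/1001)/(24000/1001) = 242984 × 5/4 = 303730.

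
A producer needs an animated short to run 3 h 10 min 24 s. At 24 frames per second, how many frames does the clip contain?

274176 frames

3 h 10 min 24 s = 11424 s.
Frames = 11424 × 24 = 274176.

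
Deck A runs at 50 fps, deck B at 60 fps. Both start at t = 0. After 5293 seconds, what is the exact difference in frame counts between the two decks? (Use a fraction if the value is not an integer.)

A emits 50 × 5293 = 264650 frames; B emits 60 × 5293 = 317580.
Difference = 52930 frames; B is ahead of A.

52930 frames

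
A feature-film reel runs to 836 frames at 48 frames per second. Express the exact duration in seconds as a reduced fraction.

209/12 seconds

Running time = 836 ÷ (48) = 836 × 1/48 = 209/12 s.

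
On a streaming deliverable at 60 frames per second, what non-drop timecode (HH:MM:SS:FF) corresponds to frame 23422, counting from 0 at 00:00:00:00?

00:06:30:22

23422 ÷ 60 = 390 full seconds, remainder 22 frames.
390 s = 0 h 6 min 30 s.
Timecode: 00:06:30:22.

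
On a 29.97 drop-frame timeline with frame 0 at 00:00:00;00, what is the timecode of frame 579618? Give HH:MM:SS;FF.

Each 10-minute DF block holds 10 × 60 × 30 − 9 × 2 = 17982 frames. 579618 ÷ 17982 → 32 full blocks, remainder 4194.
Within the partial block the first minute is 1800 frames and each further minute 1798, so 2 further minute boundaries passed. Total skipped labels = 18 × 32 + 2 × 2 = 580.
Non-drop label index = 579618 + 580 = 580198; at 30 labels/s that is 05:22:19:28, i.e. DF 05:22:19;28.

05:22:19;28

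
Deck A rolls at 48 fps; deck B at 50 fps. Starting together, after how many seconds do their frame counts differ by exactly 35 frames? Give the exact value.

17.5 seconds

The gap grows by |50 − 48| = 2 frames per second.
Time for a 35-frame gap: 35 ÷ (2) = 17.5 s.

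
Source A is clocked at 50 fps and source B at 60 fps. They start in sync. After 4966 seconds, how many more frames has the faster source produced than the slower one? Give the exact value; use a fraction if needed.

A emits 50 × 4966 = 248300 frames; B emits 60 × 4966 = 297960.
Difference = 49660 frames; B is ahead of A.

49660 frames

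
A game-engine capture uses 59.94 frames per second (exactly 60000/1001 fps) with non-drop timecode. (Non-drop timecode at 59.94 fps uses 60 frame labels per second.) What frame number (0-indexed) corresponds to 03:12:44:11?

frame 693851

Total seconds to the label: (3 × 3600 + 12 × 60 + 44) = 11564.
Frame index = 11564 × 60 + 11 = 693851.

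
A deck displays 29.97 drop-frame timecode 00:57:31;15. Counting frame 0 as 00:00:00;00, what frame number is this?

103441

As if non-drop at 30 labels/s: (0 × 3600 + 57 × 60 + 31) × 30 + 15 = 103545.
Minute boundaries passed: 57; those not divisible by 10: 57 − 5 = 52; dropped labels = 2 × 52 = 104.
Actual frame index = 103545 − 104 = 103441.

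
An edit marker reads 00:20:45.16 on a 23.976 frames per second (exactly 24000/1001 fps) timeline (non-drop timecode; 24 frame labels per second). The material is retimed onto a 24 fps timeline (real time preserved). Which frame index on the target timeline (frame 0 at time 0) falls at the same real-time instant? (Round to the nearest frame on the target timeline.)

Source frame index: (0×3600 + 20×60 + 45) × 24 + 16 = 29896.
Real time: 29896 / (24000/1001) = 3740737/3000 s.
Target frame: (3740737/3000) × (24) = 3740737/125 ≈ 29925.896 → 29926.

frame 29926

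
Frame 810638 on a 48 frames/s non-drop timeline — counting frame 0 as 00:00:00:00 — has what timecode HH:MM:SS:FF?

04:41:28:14

810638 ÷ 48 = 16888 full seconds, remainder 14 frames.
16888 s = 4 h 41 min 28 s.
Timecode: 04:41:28:14.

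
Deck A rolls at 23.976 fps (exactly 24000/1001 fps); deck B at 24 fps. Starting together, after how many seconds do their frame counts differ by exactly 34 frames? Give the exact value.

17017/12 seconds

The gap grows by |24 − 24000/1001| = 24/1001 frames per second.
Time for a 34-frame gap: 34 ÷ (24/1001) = 17017/12 s.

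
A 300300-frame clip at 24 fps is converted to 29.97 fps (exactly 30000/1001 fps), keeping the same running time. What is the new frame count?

375000 frames

Target frames = source frames × (target rate / source rate) = 300300 × (30000/1001)/(24) = 300300 × 1250/1001 = 375000.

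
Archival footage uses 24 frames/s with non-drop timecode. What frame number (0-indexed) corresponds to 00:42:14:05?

60821

Total seconds to the label: (0 × 3600 + 42 × 60 + 14) = 2534.
Frame index = 2534 × 24 + 5 = 60821.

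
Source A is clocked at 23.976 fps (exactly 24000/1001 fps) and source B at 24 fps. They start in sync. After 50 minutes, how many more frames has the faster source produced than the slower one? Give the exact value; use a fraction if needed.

72000/1001 frames

50 min = 3000 s.
A emits 24000/1001 × 3000 = 72000000/1001 frames; B emits 24 × 3000 = 72000.
Difference = 72000/1001 frames (≈ 71.9281); B is ahead of A.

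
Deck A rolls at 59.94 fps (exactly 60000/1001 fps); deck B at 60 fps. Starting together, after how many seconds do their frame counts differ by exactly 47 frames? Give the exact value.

47047/60 seconds

The gap grows by |60 − 60000/1001| = 60/1001 frames per second.
Time for a 47-frame gap: 47 ÷ (60/1001) = 47047/60 s.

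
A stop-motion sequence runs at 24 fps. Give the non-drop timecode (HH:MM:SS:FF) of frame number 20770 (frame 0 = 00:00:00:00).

00:14:25:10

20770 ÷ 24 = 865 full seconds, remainder 10 frames.
865 s = 0 h 14 min 25 s.
Timecode: 00:14:25:10.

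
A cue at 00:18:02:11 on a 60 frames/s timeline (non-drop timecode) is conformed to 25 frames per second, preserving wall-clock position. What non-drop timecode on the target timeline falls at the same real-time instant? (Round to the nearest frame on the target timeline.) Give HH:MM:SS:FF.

00:18:02:05

Source frame index: (0×3600 + 18×60 + 2) × 60 + 11 = 64931.
Real time: 64931 / (60) = 64931/60 s.
Target frame: (64931/60) × (25) = 324655/12 ≈ 27054.583 → 27055.
At 25 labels/s: frame 27055 → 00:18:02:05.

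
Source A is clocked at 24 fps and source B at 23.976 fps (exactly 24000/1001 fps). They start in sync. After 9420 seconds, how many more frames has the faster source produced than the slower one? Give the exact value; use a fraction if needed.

226080/1001 frames

A emits 24 × 9420 = 226080 frames; B emits 24000/1001 × 9420 = 226080000/1001.
Difference = 226080/1001 frames (≈ 225.8541); B is behind A.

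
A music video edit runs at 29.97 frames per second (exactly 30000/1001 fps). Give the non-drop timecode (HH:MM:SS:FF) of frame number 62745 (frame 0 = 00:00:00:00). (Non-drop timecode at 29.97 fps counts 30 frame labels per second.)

00:34:51:15

62745 ÷ 30 = 2091 full seconds, remainder 15 frames.
2091 s = 0 h 34 min 51 s.
Timecode: 00:34:51:15.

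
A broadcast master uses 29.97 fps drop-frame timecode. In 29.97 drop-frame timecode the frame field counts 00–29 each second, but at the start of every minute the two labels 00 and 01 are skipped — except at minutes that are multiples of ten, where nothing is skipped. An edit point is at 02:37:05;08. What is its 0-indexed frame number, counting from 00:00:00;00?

282474

As if non-drop at 30 labels/s: (2 × 3600 + 37 × 60 + 5) × 30 + 8 = 282758.
Minute boundaries passed: 157; those not divisible by 10: 157 − 15 = 142; dropped labels = 2 × 142 = 284.
Actual frame index = 282758 − 284 = 282474.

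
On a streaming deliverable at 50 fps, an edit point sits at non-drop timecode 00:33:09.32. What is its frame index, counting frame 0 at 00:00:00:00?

99482

Total seconds to the label: (0 × 3600 + 33 × 60 + 9) = 1989.
Frame index = 1989 × 50 + 32 = 99482.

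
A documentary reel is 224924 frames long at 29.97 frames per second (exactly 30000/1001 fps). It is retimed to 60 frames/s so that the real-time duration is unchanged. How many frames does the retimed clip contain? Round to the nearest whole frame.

450298 frames

Frames at target rate = 224924 × (60) / (30000/1001) = 56287231/125 ≈ 450297.848.
Nearest whole frame: 450298.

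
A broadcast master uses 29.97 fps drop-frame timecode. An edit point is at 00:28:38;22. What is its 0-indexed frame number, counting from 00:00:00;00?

Complete 10-minute blocks: 2, each 17982 frames → 35964.
Remaining 8 whole minutes in the current block: 1800 + 7 × 1798 = 14386 frames.
Within the current minute: 38 × 30 + 22 − 2 = 1160 (labels ;00/;01 skipped at this minute). Total = 35964 + 14386 + 1160 = 51510.

51510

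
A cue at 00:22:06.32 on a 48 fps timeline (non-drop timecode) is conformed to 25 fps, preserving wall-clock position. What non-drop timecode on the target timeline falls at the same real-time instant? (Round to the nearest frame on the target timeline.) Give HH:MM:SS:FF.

00:22:06:17

Source frame index: (0×3600 + 22×60 + 6) × 48 + 32 = 63680.
Real time: 63680 / (48) = 3980/3 s.
Target frame: (3980/3) × (25) = 99500/3 ≈ 33166.667 → 33167.
At 25 labels/s: frame 33167 → 00:22:06:17.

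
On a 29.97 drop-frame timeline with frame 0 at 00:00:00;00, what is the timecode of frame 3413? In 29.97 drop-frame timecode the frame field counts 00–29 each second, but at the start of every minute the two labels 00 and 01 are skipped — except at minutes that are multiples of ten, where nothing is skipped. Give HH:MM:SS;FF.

Ten DF minutes hold 17982 frames, so frame 3413 lies in block 0 (frames 0–17981) with 3413 frames into that block.
The block's first minute is 1800 frames and the rest 1798 each; 3413 frames reaches minute 1, so 0 × 18 + 1 × 2 = 2 labels have been skipped so far.
Adding those back, label number 3413 + 2 = 3415 at 30 labels/s is 113 s + 25 f = 0 h 1 min 53 s frame 25, i.e. 00:01:53;25.

00:01:53;25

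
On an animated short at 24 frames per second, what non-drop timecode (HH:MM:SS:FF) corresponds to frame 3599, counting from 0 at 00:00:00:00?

00:02:29:23

3599 ÷ 24 = 149 full seconds, remainder 23 frames.
149 s = 0 h 2 min 29 s.
Timecode: 00:02:29:23.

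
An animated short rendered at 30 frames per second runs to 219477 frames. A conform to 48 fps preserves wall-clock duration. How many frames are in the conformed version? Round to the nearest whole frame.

Frames at target rate = 219477 × (48) / (30) = 1755816/5 ≈ 351163.200.
Nearest whole frame: 351163.

351163 frames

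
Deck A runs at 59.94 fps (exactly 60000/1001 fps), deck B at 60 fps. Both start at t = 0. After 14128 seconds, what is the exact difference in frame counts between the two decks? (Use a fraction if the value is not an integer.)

847680/1001 frames

A emits 60000/1001 × 14128 = 847680000/1001 frames; B emits 60 × 14128 = 847680.
Difference = 847680/1001 frames (≈ 846.8332); B is ahead of A.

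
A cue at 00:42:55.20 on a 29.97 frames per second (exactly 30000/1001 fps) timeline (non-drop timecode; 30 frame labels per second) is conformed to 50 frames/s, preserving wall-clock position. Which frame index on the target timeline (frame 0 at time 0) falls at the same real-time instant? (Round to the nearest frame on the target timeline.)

frame 128912

Source frame index: (0×3600 + 42×60 + 55) × 30 + 20 = 77270.
Real time: 77270 / (30000/1001) = 7734727/3000 s.
Target frame: (7734727/3000) × (50) = 7734727/60 ≈ 128912.117 → 128912.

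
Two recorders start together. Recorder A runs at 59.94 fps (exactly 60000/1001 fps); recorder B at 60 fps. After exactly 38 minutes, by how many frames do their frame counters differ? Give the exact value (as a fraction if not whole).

38 min = 2280 s.
A emits 60000/1001 × 2280 = 136800000/1001 frames; B emits 60 × 2280 = 136800.
Difference = 136800/1001 frames (≈ 136.6633); B is ahead of A.

136800/1001 frames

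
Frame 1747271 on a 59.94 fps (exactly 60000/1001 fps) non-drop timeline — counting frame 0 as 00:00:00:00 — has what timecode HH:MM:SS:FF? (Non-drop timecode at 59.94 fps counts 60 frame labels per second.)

08:05:21:11

1747271 ÷ 60 = 29121 full seconds, remainder 11 frames.
29121 s = 8 h 5 min 21 s.
Timecode: 08:05:21:11.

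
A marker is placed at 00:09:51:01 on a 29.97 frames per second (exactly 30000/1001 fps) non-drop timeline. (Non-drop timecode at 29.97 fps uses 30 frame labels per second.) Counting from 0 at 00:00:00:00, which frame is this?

frame 17731

Total seconds to the label: (0 × 3600 + 9 × 60 + 51) = 591.
Frame index = 591 × 30 + 1 = 17731.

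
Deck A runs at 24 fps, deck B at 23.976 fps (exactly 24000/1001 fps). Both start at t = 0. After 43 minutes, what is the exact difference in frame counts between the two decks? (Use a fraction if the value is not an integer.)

43 min = 2580 s.
A emits 24 × 2580 = 61920 frames; B emits 24000/1001 × 2580 = 61920000/1001.
Difference = 61920/1001 frames (≈ 61.8581); B is behind A.

61920/1001 frames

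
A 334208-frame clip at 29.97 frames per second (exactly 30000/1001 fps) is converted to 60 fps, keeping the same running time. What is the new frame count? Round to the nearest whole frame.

Frames at target rate = 334208 × (60) / (30000/1001) = 83635552/125 ≈ 669084.416.
Nearest whole frame: 669084.

669084 frames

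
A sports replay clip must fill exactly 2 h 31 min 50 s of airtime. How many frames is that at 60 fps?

2 h 31 min 50 s = 9110 s.
Frames = 9110 × 60 = 546600.

546600 frames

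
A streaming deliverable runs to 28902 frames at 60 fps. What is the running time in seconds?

481.7 seconds

Running time = 28902 / (60) = 481.7 s.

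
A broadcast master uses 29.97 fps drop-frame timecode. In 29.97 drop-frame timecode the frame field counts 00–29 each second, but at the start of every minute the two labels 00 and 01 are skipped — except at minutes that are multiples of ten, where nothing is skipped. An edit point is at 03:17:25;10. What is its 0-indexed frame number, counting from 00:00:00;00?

As if non-drop at 30 labels/s: (3 × 3600 + 17 × 60 + 25) × 30 + 10 = 355360.
Minute boundaries passed: 197; those not divisible by 10: 197 − 19 = 178; dropped labels = 2 × 178 = 356.
Actual frame index = 355360 − 356 = 355004.

355004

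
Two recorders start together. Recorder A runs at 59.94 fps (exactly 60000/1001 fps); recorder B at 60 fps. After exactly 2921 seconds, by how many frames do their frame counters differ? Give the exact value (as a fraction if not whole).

175260/1001 frames

A emits 60000/1001 × 2921 = 175260000/1001 frames; B emits 60 × 2921 = 175260.
Difference = 175260/1001 frames (≈ 175.0849); B is ahead of A.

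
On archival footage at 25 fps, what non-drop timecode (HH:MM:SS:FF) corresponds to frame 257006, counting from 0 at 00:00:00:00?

02:51:20:06

257006 ÷ 25 = 10280 full seconds, remainder 6 frames.
10280 s = 2 h 51 min 20 s.
Timecode: 02:51:20:06.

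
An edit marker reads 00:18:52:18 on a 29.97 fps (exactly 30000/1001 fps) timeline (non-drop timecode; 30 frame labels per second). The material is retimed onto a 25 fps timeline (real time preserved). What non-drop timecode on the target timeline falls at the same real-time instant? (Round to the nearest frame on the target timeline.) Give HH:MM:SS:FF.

00:18:53:18

Source frame index: (0×3600 + 18×60 + 52) × 30 + 18 = 33978.
Real time: 33978 / (30000/1001) = 5668663/5000 s.
Target frame: (5668663/5000) × (25) = 5668663/200 ≈ 28343.315 → 28343.
At 25 labels/s: frame 28343 → 00:18:53:18.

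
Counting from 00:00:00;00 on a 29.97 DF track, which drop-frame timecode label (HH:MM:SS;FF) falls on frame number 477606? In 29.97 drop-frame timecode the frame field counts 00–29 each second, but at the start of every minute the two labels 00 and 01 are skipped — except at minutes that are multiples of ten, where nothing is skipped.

Each 10-minute DF block holds 10 × 60 × 30 − 9 × 2 = 17982 frames. 477606 ÷ 17982 → 26 full blocks, remainder 10074.
Within the partial block the first minute is 1800 frames and each further minute 1798, so 5 further minute boundaries passed. Total skipped labels = 18 × 26 + 2 × 5 = 478.
Non-drop label index = 477606 + 478 = 478084; at 30 labels/s that is 04:25:36:04, i.e. DF 04:25:36;04.

04:25:36;04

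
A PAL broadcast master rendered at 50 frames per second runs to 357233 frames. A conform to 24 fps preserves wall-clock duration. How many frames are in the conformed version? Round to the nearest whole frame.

171472 frames

Frames at target rate = 357233 × (24) / (50) = 4286796/25 ≈ 171471.840.
Nearest whole frame: 171472.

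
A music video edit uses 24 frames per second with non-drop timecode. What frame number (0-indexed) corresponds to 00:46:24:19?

frame 66835

Total seconds to the label: (0 × 3600 + 46 × 60 + 24) = 2784.
Frame index = 2784 × 24 + 19 = 66835.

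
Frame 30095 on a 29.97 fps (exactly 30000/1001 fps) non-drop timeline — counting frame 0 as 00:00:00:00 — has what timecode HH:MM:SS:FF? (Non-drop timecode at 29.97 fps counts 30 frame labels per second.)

30095 ÷ 30 = 1003 full seconds, remainder 5 frames.
1003 s = 0 h 16 min 43 s.
Timecode: 00:16:43:05.

00:16:43:05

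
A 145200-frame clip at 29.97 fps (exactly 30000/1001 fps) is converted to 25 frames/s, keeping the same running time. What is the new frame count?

Target frames = source frames × (target rate / source rate) = 145200 × (25)/(30000/1001) = 145200 × 1001/1200 = 121121.

121121 frames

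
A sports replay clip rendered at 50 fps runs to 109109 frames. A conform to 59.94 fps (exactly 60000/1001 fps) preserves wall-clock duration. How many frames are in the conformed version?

Target frames = source frames × (target rate / source rate) = 109109 × (60000/1001)/(50) = 109109 × 1200/1001 = 130800.

130800 frames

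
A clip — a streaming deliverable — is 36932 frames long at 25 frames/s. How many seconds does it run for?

Running time = 36932 / (25) = 1477.28 s.

1477.28 seconds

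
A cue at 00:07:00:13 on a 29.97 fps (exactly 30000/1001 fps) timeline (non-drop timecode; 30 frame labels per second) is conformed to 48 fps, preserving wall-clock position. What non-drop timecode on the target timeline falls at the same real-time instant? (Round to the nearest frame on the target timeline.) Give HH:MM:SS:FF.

Source frame index: (0×3600 + 7×60 + 0) × 30 + 13 = 12613.
Real time: 12613 / (30000/1001) = 12625613/30000 s.
Target frame: (12625613/30000) × (48) = 12625613/625 ≈ 20200.981 → 20201.
At 48 labels/s: frame 20201 → 00:07:00:41.

00:07:00:41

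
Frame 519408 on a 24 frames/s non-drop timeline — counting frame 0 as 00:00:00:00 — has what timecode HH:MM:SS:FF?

519408 ÷ 24 = 21642 full seconds, remainder 0 frames.
21642 s = 6 h 0 min 42 s.
Timecode: 06:00:42:00.

06:00:42:00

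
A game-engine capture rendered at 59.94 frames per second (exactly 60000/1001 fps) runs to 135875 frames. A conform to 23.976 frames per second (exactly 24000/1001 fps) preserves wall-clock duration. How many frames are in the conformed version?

Target frames = source frames × (target rate / source rate) = 135875 × (24000/1001)/(60000/1001) = 135875 × 2/5 = 54350.

54350 frames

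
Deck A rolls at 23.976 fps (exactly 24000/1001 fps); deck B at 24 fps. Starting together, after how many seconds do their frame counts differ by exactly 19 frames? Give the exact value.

19019/24 seconds

The gap grows by |24 − 24000/1001| = 24/1001 frames per second.
Time for a 19-frame gap: 19 ÷ (24/1001) = 19019/24 s.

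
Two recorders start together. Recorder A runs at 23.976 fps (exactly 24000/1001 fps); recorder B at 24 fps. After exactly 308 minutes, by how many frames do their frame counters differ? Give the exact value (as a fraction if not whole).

5760/13 frames

308 min = 18480 s.
A emits 24000/1001 × 18480 = 5760000/13 frames; B emits 24 × 18480 = 443520.
Difference = 5760/13 frames (≈ 443.0769); B is ahead of A.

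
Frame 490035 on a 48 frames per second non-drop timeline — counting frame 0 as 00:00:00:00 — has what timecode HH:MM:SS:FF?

02:50:09:03

490035 ÷ 48 = 10209 full seconds, remainder 3 frames.
10209 s = 2 h 50 min 9 s.
Timecode: 02:50:09:03.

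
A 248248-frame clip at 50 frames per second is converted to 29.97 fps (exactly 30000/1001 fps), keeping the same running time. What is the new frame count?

Target frames = source frames × (target rate / source rate) = 248248 × (30000/1001)/(50) = 248248 × 600/1001 = 148800.

148800 frames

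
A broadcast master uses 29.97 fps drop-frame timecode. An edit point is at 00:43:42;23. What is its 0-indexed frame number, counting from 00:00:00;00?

78605

As if non-drop at 30 labels/s: (0 × 3600 + 43 × 60 + 42) × 30 + 23 = 78683.
Minute boundaries passed: 43; those not divisible by 10: 43 − 4 = 39; dropped labels = 2 × 39 = 78.
Actual frame index = 78683 − 78 = 78605.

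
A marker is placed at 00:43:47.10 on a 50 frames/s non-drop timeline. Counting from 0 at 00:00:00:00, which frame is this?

131360

Total seconds to the label: (0 × 3600 + 43 × 60 + 47) = 2627.
Frame index = 2627 × 50 + 10 = 131360.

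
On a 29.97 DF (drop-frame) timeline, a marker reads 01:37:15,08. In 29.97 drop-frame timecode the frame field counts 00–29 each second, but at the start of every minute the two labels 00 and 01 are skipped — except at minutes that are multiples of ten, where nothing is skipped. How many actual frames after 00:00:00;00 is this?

Complete 10-minute blocks: 9, each 17982 frames → 161838.
Remaining 7 whole minutes in the current block: 1800 + 6 × 1798 = 12588 frames.
Within the current minute: 15 × 30 + 8 − 2 = 456 (labels ;00/;01 skipped at this minute). Total = 161838 + 12588 + 456 = 174882.

174882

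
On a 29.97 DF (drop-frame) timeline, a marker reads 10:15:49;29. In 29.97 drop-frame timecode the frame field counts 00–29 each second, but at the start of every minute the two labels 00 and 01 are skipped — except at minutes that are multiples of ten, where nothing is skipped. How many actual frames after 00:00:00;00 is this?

As if non-drop at 30 labels/s: (10 × 3600 + 15 × 60 + 49) × 30 + 29 = 1108499.
Minute boundaries passed: 615; those not divisible by 10: 615 − 61 = 554; dropped labels = 2 × 554 = 1108.
Actual frame index = 1108499 − 1108 = 1107391.

1107391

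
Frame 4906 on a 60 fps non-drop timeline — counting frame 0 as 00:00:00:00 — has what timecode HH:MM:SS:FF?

4906 ÷ 60 = 81 full seconds, remainder 46 frames.
81 s = 0 h 1 min 21 s.
Timecode: 00:01:21:46.

00:01:21:46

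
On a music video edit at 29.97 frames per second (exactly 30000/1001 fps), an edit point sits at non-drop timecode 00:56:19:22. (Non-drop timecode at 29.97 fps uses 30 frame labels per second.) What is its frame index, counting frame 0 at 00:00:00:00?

101392

Total seconds to the label: (0 × 3600 + 56 × 60 + 19) = 3379.
Frame index = 3379 × 30 + 22 = 101392.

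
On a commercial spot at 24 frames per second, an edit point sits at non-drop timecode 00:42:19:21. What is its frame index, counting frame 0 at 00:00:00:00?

Total seconds to the label: (0 × 3600 + 42 × 60 + 19) = 2539.
Frame index = 2539 × 24 + 21 = 60957.

60957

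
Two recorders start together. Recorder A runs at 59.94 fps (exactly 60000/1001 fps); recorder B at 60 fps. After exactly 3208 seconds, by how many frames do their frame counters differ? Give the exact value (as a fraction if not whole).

192480/1001 frames

A emits 60000/1001 × 3208 = 192480000/1001 frames; B emits 60 × 3208 = 192480.
Difference = 192480/1001 frames (≈ 192.2877); B is ahead of A.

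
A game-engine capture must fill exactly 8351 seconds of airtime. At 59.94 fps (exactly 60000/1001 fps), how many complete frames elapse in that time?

500559 frames

Frames = 8351 × 60000/1001 = 71580000/143 ≈ 500559.4406.
Complete frames: 500559.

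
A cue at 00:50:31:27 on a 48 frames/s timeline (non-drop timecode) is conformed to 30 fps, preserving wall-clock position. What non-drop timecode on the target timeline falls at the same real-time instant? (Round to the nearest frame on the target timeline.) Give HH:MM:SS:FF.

Source frame index: (0×3600 + 50×60 + 31) × 48 + 27 = 145515.
Real time: 145515 / (48) = 48505/16 s.
Target frame: (48505/16) × (30) = 727575/8 ≈ 90946.875 → 90947.
At 30 labels/s: frame 90947 → 00:50:31:17.

00:50:31:17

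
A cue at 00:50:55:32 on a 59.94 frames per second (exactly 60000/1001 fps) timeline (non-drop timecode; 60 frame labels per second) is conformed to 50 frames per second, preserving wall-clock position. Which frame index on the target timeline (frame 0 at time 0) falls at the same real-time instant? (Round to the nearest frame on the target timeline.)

frame 152929

Source frame index: (0×3600 + 50×60 + 55) × 60 + 32 = 183332.
Real time: 183332 / (60000/1001) = 45878833/15000 s.
Target frame: (45878833/15000) × (50) = 45878833/300 ≈ 152929.443 → 152929.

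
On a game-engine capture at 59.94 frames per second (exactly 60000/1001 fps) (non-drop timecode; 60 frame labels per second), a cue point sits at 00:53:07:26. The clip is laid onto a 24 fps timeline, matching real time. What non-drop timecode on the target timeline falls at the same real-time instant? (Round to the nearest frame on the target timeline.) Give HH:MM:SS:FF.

00:53:10:15

Source frame index: (0×3600 + 53×60 + 7) × 60 + 26 = 191246.
Real time: 191246 / (60000/1001) = 95718623/30000 s.
Target frame: (95718623/30000) × (24) = 95718623/1250 ≈ 76574.898 → 76575.
At 24 labels/s: frame 76575 → 00:53:10:15.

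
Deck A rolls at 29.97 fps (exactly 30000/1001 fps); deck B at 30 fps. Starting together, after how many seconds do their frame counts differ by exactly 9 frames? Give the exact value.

The gap grows by |30 − 30000/1001| = 30/1001 frames per second.
Time for a 9-frame gap: 9 ÷ (30/1001) = 300.3 s.

300.3 seconds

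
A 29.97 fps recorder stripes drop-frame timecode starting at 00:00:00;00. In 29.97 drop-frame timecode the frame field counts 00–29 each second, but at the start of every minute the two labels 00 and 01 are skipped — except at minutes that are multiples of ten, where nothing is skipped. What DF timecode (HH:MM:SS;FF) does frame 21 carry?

Each 10-minute DF block holds 10 × 60 × 30 − 9 × 2 = 17982 frames. 21 ÷ 17982 → 0 full blocks, remainder 21.
Within the partial block the first minute is 1800 frames and each further minute 1798, so 0 further minute boundaries passed. Total skipped labels = 18 × 0 + 2 × 0 = 0.
Non-drop label index = 21 + 0 = 21; at 30 labels/s that is 00:00:00:21, i.e. DF 00:00:00;21.

00:00:00;21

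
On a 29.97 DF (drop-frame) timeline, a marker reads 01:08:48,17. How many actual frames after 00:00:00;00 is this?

123733

Complete 10-minute blocks: 6, each 17982 frames → 107892.
Remaining 8 whole minutes in the current block: 1800 + 7 × 1798 = 14386 frames.
Within the current minute: 48 × 30 + 17 − 2 = 1455 (labels ;00/;01 skipped at this minute). Total = 107892 + 14386 + 1455 = 123733.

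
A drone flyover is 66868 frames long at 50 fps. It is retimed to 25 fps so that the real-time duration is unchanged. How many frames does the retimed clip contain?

Target frames = source frames × (target rate / source rate) = 66868 × (25)/(50) = 66868 × 1/2 = 33434.

33434 frames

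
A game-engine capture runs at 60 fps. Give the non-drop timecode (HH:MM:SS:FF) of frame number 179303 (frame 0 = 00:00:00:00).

179303 ÷ 60 = 2988 full seconds, remainder 23 frames.
2988 s = 0 h 49 min 48 s.
Timecode: 00:49:48:23.

00:49:48:23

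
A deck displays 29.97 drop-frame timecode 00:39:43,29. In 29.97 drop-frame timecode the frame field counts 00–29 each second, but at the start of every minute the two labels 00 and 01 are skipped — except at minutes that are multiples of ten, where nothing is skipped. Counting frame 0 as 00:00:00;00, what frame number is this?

71447

As if non-drop at 30 labels/s: (0 × 3600 + 39 × 60 + 43) × 30 + 29 = 71519.
Minute boundaries passed: 39; those not divisible by 10: 39 − 3 = 36; dropped labels = 2 × 36 = 72.
Actual frame index = 71519 − 72 = 71447.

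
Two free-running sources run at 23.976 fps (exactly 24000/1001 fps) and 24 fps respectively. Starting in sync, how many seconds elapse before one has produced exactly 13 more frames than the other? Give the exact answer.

The gap grows by |24 − 24000/1001| = 24/1001 frames per second.
Time for a 13-frame gap: 13 ÷ (24/1001) = 13013/24 s.

13013/24 seconds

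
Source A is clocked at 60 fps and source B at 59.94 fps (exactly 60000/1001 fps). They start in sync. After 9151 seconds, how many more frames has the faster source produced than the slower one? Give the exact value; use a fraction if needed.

549060/1001 frames

A emits 60 × 9151 = 549060 frames; B emits 60000/1001 × 9151 = 549060000/1001.
Difference = 549060/1001 frames (≈ 548.5115); B is behind A.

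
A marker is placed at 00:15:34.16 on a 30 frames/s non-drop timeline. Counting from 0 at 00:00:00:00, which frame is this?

frame 28036

Total seconds to the label: (0 × 3600 + 15 × 60 + 34) = 934.
Frame index = 934 × 30 + 16 = 28036.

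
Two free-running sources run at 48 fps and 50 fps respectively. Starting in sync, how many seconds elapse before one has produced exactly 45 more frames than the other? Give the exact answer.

22.5 seconds

The gap grows by |50 − 48| = 2 frames per second.
Time for a 45-frame gap: 45 ÷ (2) = 22.5 s.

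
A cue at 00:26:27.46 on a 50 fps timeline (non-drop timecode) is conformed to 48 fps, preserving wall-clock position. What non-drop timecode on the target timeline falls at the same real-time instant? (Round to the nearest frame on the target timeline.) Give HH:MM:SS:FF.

Source frame index: (0×3600 + 26×60 + 27) × 50 + 46 = 79396.
Real time: 79396 / (50) = 39698/25 s.
Target frame: (39698/25) × (48) = 1905504/25 ≈ 76220.160 → 76220.
At 48 labels/s: frame 76220 → 00:26:27:44.

00:26:27:44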